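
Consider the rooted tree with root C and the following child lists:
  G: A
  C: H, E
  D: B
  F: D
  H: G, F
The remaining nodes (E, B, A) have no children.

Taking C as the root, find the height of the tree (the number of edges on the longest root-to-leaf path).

B sits deepest: C – H – F – D – B — 4 edges from the root.

4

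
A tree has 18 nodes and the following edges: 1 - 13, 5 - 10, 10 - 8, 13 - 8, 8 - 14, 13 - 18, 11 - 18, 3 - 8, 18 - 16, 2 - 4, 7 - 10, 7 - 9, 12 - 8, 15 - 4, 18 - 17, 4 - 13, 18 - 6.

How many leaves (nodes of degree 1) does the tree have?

12

Exactly 12 nodes have a single neighbour: 1, 2, 3, 5, 6, 9, 11, 12, 14, 15, 16, 17.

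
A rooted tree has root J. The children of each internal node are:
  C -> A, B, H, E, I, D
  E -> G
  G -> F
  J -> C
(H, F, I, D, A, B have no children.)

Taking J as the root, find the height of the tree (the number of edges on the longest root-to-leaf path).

A deepest node is F, reached by J – C – E – G – F.
That path has 4 edges, so the height is 4.

4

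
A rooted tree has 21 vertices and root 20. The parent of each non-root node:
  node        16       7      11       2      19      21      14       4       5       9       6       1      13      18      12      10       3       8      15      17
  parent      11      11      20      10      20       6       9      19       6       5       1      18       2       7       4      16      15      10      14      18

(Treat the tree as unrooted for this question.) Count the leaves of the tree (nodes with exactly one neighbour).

Exactly 6 nodes have a single neighbour: 3, 8, 12, 13, 17, 21.

6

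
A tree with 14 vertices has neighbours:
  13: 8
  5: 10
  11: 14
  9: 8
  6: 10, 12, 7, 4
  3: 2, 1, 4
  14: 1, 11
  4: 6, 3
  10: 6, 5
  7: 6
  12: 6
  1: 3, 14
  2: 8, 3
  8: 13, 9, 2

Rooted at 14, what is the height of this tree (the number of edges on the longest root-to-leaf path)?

6

The longest root-to-leaf path is 14 → 1 → 3 → 4 → 6 → 10 → 5 (6 edges).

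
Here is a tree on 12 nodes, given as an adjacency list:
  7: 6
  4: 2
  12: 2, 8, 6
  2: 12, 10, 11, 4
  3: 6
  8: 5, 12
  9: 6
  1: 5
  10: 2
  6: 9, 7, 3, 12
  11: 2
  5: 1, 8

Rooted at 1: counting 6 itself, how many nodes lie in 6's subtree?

4

6's subtree: {6, 7, 9, 3}, size 4.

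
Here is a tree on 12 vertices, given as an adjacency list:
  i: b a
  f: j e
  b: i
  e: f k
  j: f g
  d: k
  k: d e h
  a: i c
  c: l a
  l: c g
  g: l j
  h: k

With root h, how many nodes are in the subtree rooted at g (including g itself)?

6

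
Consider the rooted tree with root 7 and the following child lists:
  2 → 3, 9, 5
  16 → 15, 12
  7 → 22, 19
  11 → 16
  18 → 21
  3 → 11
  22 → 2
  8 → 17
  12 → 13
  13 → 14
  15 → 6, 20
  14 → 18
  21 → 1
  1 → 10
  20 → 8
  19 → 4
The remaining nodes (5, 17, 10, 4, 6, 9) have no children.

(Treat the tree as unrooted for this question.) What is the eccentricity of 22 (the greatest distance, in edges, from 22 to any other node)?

Distances from 22 peak at 11, attained at 10.
22 – 2 – 3 – 11 – 16 – 12 – 13 – 14 – 18 – 21 – 1 – 10

11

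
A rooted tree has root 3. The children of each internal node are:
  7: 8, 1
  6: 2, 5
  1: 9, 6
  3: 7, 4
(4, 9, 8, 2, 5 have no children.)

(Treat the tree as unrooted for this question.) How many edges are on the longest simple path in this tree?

5

A longest path is 4–3–7–1–6–2, with 5 edges.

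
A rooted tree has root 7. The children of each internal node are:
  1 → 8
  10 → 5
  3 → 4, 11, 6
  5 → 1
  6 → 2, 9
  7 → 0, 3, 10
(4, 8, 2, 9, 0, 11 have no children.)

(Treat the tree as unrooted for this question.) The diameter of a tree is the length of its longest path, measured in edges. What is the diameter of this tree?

7

Starting from 8, a farthest node is 2 at distance 7.
One longest path: 8 - 1 - 5 - 10 - 7 - 3 - 6 - 2.
So the diameter is 7.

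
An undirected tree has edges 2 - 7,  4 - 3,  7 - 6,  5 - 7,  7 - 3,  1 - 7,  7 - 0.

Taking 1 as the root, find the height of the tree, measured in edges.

4 sits deepest: 1 – 7 – 3 – 4 — 3 edges from the root.

3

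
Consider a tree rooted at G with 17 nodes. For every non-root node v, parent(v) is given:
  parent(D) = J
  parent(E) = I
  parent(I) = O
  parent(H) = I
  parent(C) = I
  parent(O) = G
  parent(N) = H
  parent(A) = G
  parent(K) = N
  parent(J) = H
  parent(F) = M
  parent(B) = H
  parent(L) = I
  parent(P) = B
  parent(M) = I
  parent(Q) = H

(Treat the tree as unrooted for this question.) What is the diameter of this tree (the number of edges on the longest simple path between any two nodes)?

A longest path is A-G-O-I-H-B-P, with 6 edges.

6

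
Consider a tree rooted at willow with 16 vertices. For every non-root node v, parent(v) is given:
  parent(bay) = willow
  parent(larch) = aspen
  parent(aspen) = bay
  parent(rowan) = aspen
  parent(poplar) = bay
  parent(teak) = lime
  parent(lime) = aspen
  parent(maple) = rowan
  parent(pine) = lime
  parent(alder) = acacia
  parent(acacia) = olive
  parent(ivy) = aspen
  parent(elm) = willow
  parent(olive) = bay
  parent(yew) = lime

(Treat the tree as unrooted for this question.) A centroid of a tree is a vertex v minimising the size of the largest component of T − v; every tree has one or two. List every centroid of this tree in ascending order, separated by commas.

aspen

If aspen is removed the pieces have sizes 7, 4, 2, 1, 1, all ≤ ⌊16/2⌋ = 8.
No neighbour of aspen does as well, so aspen is the unique centroid.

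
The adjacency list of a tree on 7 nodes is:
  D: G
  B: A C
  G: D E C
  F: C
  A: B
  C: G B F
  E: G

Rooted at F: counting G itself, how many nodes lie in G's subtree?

The subtree rooted at G contains: G, E, D — 3 nodes.

3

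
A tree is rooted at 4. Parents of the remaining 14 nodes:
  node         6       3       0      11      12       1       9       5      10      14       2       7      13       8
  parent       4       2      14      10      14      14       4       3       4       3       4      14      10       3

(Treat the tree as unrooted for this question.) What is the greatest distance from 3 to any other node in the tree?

The node farthest from 3 is 11 (13 also at distance 4), via 3-2-4-10-11 — 4 edges.

4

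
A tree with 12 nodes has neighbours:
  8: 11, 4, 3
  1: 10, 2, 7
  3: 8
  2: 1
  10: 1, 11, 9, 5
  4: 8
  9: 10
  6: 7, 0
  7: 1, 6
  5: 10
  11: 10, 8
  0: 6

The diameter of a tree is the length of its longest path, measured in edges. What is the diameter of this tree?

7

Starting from 0, a farthest node is 3 at distance 7.
One longest path: 0-6-7-1-10-11-8-3.
So the diameter is 7.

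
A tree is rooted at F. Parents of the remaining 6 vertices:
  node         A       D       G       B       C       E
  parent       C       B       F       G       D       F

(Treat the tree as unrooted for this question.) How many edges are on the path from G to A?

The path is G–B–D–C–A, which has 4 edges.

4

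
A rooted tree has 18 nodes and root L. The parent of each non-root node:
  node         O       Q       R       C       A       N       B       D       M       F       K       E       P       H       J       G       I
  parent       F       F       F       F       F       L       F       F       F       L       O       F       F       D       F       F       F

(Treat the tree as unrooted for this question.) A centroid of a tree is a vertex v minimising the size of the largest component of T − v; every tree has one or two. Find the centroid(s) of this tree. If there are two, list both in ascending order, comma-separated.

Removing F splits the tree into components of sizes 2, 2, 2, 1, 1, 1, 1, 1, 1, 1, 1, 1, 1, 1; the largest is 2 ≤ ⌊18/2⌋ = 9.
No neighbour of F does as well, so F is the unique centroid.

F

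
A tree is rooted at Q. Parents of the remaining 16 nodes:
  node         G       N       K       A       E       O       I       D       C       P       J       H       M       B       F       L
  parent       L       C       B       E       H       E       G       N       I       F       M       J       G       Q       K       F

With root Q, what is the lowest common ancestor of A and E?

E

Path A→root: A E H J M G L F K B Q; path E→root: E H J M G L F K B Q.
First common node: E.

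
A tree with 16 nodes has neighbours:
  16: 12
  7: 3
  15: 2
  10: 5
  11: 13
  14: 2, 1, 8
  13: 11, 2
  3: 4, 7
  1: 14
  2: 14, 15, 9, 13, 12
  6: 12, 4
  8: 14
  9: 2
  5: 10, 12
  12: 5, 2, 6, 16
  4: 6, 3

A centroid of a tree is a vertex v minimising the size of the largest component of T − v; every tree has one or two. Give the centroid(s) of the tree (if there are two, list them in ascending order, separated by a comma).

If 12 is removed the pieces have sizes 8, 4, 2, 1, all ≤ ⌊16/2⌋ = 8.
2 is adjacent to 12 and is also a centroid (the largest component after removing it is likewise 8).

2, 12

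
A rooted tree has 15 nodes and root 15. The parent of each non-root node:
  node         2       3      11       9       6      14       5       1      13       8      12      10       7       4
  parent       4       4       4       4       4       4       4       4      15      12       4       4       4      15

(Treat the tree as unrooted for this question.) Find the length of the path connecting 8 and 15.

3

The path is 8 – 12 – 4 – 15, which has 3 edges.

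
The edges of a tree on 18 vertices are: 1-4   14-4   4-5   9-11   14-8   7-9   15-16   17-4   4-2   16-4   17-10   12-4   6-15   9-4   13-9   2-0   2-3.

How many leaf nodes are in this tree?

Exactly 11 nodes have a single neighbour: 0, 1, 3, 5, 6, 7, 8, 10, 11, 12, 13.

11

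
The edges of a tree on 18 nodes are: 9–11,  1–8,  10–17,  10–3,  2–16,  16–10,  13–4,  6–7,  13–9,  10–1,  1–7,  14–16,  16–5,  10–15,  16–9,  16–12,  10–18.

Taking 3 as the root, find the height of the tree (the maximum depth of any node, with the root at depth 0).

5

The longest root-to-leaf path is 3-10-16-9-13-4 (5 edges).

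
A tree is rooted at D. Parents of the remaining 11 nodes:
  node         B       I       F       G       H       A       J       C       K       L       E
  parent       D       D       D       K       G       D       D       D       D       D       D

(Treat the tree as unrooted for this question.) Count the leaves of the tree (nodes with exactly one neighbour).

Exactly 9 nodes have a single neighbour: A, B, C, E, F, H, I, J, L.

9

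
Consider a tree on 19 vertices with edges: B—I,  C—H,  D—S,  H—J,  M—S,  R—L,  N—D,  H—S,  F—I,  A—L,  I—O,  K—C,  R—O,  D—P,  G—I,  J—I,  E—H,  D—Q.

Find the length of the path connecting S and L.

6

The path is S–H–J–I–O–R–L, which has 6 edges.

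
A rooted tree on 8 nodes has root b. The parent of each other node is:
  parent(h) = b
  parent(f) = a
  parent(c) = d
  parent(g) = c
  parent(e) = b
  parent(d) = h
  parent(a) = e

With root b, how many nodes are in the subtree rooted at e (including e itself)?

3

The subtree rooted at e contains: e, a, f — 3 nodes.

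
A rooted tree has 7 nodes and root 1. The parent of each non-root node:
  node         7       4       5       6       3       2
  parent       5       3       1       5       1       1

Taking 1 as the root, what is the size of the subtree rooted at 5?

Descendants of 5 (including itself): 5, 6, 7. That's 3.

3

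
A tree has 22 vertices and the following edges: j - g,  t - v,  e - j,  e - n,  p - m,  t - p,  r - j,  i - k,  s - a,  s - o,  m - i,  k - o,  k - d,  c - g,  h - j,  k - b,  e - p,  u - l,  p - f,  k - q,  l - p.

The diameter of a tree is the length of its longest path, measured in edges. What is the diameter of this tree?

10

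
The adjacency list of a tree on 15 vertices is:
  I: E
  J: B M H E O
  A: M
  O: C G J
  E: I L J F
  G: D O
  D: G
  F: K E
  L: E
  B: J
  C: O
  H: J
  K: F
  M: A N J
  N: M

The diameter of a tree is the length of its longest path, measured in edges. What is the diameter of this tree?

6

A longest path is K-F-E-J-O-G-D, with 6 edges.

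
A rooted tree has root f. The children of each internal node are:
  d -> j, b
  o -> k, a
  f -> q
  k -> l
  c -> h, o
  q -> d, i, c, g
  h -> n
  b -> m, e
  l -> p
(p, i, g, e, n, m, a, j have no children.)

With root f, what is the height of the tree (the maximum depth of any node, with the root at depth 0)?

6

A deepest node is p, reached by f → q → c → o → k → l → p.
That path has 6 edges, so the height is 6.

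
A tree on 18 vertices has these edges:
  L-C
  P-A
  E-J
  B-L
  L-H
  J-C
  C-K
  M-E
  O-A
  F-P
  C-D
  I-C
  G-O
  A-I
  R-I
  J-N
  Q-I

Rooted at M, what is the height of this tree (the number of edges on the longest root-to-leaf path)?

F sits deepest: M → E → J → C → I → A → P → F — 7 edges from the root.

7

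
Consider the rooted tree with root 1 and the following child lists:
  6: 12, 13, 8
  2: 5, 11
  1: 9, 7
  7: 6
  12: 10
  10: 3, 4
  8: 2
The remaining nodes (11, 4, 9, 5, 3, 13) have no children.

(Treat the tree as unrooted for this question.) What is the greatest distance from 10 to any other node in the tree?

The node farthest from 10 is 9 (11, 5 also at distance 5), via 10–12–6–7–1–9 — 5 edges.

5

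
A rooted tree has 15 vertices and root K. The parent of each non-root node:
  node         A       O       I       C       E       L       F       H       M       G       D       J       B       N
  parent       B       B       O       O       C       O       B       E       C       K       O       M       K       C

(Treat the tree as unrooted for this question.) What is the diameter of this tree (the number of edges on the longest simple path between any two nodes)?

6

BFS from J reaches G last, at distance 6; BFS from G confirms no node is farther.
Path: J-M-C-O-B-K-G.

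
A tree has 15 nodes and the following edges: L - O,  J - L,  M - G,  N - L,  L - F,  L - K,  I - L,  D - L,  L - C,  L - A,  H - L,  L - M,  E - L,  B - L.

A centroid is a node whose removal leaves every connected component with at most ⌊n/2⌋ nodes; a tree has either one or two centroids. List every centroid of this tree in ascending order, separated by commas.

If L is removed the pieces have sizes 2, 1, 1, 1, 1, 1, 1, 1, 1, 1, 1, 1, 1, all ≤ ⌊15/2⌋ = 7.
No neighbour of L does as well, so L is the unique centroid.

L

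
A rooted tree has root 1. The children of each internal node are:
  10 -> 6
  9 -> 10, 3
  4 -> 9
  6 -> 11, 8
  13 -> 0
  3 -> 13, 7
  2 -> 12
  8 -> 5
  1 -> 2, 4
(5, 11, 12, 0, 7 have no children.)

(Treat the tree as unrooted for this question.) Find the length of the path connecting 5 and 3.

5 - 8 - 6 - 10 - 9 - 3: 5 edges.

5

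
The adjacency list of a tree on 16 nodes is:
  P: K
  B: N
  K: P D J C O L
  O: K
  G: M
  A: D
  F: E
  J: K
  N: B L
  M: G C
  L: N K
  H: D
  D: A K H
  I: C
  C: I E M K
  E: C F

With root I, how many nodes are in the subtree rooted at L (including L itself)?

3

The subtree rooted at L contains: L, N, B — 3 nodes.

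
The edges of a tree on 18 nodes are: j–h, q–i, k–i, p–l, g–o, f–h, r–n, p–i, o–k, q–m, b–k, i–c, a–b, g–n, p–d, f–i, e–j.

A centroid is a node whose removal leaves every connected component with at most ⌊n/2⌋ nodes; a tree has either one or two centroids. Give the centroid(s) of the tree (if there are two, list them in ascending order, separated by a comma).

Removing i splits the tree into components of sizes 7, 4, 3, 2, 1; the largest is 7 ≤ ⌊18/2⌋ = 9.
No neighbour of i does as well, so i is the unique centroid.

i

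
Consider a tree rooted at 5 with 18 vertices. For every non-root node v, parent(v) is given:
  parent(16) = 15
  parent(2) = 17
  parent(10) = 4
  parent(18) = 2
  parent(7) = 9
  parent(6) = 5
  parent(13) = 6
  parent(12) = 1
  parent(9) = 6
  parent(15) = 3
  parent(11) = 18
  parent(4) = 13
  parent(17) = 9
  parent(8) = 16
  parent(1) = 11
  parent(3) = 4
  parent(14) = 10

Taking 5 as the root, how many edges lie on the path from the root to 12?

Path from 5 to 12: 5–6–9–17–2–18–11–1–12, which has 8 edges.

8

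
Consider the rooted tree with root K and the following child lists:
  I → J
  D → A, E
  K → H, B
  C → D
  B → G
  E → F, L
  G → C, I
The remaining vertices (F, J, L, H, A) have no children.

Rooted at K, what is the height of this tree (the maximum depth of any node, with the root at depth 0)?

6

The longest root-to-leaf path is K–B–G–C–D–E–F (6 edges).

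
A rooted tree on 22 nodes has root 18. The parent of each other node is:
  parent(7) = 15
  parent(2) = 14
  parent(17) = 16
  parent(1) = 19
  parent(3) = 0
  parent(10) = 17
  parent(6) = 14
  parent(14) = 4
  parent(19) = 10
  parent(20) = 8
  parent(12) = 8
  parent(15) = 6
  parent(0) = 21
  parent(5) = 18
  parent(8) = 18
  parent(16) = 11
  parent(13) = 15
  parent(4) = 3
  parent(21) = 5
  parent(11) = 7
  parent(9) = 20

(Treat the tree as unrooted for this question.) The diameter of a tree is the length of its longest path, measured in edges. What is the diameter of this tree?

18

Starting from 1, a farthest node is 9 at distance 18.
One longest path: 1 - 19 - 10 - 17 - 16 - 11 - 7 - 15 - 6 - 14 - 4 - 3 - 0 - 21 - 5 - 18 - 8 - 20 - 9.
So the diameter is 18.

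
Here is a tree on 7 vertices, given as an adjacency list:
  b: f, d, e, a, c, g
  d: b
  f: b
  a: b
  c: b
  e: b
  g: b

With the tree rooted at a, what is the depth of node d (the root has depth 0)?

Climbing from d to the root: d → b → a. That's 2 steps.

2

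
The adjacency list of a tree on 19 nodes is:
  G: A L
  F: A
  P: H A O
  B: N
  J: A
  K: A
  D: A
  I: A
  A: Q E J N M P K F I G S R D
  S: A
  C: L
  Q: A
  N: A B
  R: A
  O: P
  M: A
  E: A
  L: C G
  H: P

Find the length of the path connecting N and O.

N – A – P – O: 3 edges.

3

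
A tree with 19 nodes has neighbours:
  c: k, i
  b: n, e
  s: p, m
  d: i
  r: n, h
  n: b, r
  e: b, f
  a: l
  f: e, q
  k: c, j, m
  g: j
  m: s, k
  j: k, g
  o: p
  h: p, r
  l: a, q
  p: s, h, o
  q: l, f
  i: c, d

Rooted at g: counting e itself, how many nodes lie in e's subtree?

Descendants of e (including itself): e, f, q, l, a. That's 5.

5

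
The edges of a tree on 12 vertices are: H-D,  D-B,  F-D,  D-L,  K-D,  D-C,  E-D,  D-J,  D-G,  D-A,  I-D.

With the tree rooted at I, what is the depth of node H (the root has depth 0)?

Path from I to H: I–D–H, which has 2 edges.

2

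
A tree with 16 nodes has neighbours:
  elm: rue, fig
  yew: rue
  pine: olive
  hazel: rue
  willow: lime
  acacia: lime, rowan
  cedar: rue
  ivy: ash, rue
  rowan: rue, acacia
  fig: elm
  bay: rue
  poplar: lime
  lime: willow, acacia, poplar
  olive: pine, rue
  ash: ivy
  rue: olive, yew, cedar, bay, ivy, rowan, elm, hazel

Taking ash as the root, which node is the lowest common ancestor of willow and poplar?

lime

Path willow→root: willow lime acacia rowan rue ivy ash; path poplar→root: poplar lime acacia rowan rue ivy ash.
First common node: lime.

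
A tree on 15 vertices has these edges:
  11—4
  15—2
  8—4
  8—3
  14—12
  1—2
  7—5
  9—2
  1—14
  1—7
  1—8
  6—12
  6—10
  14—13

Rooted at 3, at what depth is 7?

3

Climbing from 7 to the root: 7–1–8–3. That's 3 steps.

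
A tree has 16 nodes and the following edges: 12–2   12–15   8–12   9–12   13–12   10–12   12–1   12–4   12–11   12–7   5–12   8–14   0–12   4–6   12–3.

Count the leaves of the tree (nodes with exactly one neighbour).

Exactly 13 nodes have a single neighbour: 0, 1, 2, 3, 5, 6, 7, 9, 10, 11, 13, 14, 15.

13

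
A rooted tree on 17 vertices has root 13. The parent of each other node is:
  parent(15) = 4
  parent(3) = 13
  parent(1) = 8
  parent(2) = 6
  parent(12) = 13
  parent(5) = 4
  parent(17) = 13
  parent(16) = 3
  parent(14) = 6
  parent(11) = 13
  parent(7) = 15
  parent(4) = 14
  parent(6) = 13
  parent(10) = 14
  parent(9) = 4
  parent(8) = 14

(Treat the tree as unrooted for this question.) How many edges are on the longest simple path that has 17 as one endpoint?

6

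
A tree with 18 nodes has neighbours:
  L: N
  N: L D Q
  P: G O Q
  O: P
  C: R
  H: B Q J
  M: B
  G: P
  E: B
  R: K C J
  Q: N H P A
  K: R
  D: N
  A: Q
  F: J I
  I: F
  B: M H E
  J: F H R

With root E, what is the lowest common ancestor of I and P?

Ancestors of I (toward the root): I, F, J, H, B, E.
Ancestors of P: P, Q, H, B, E.
The deepest node appearing in both lists is H.

H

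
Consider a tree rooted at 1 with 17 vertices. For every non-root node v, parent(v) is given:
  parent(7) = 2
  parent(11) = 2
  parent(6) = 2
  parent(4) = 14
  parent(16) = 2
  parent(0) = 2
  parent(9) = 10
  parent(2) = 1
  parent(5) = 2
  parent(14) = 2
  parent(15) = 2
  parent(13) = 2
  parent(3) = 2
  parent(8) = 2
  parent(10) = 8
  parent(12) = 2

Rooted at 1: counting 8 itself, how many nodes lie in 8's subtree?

8's subtree: {8, 10, 9}, size 3.

3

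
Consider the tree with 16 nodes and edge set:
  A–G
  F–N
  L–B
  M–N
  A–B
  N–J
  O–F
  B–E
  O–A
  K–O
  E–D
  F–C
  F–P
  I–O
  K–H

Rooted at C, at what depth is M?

Climbing from M to the root: M – N – F – C. That's 3 steps.

3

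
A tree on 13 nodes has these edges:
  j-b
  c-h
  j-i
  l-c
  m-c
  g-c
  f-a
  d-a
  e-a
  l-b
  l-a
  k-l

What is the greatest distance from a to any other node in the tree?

Distances from a peak at 4, attained at i.
a–l–b–j–i

4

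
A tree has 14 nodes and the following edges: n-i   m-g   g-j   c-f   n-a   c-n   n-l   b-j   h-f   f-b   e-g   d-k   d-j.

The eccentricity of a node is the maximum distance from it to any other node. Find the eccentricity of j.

A farthest node from j is a (i, l also at distance 5).
The path j–b–f–c–n–a has 5 edges.

5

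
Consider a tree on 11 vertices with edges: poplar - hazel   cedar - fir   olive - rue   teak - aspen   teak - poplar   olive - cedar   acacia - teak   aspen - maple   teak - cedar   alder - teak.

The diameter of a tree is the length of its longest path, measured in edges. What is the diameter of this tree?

BFS from rue reaches maple last, at distance 5; BFS from maple confirms no node is farther.
Path: rue-olive-cedar-teak-aspen-maple.

5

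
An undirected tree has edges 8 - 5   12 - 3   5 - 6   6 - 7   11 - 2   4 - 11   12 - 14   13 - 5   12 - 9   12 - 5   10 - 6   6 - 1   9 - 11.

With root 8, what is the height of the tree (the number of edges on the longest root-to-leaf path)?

5

A deepest node is 2, reached by 8–5–12–9–11–2.
That path has 5 edges, so the height is 5.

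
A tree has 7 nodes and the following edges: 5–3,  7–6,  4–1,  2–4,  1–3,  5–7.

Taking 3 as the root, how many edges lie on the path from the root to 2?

Path from 3 to 2: 3–1–4–2, which has 3 edges.

3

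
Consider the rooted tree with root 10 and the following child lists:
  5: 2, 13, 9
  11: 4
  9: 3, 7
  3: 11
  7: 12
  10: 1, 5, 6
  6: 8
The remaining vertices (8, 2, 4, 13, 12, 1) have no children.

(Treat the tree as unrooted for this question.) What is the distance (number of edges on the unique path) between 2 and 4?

5

2–5–9–3–11–4: 5 edges.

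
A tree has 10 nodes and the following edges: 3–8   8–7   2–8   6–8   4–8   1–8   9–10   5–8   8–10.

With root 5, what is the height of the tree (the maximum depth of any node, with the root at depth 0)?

A deepest node is 9, reached by 5-8-10-9.
That path has 3 edges, so the height is 3.

3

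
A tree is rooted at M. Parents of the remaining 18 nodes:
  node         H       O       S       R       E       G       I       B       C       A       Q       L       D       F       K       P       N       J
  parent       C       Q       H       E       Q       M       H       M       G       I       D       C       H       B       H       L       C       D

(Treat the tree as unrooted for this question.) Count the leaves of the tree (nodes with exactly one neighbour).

Degree-1 nodes: A, F, J, K, N, O, P, R, S — 9 of them.

9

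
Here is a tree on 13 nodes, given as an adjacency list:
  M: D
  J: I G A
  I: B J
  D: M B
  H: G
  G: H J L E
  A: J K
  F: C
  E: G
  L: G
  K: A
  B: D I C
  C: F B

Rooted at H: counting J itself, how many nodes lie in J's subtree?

9

Descendants of J (including itself): J, A, I, K, B, C, D, F, M. That's 9.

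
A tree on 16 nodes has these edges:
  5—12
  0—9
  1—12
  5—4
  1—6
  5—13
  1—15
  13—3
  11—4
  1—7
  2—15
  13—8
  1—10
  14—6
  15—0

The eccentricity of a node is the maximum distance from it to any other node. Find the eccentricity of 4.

The node farthest from 4 is 9, via 4-5-12-1-15-0-9 — 6 edges.

6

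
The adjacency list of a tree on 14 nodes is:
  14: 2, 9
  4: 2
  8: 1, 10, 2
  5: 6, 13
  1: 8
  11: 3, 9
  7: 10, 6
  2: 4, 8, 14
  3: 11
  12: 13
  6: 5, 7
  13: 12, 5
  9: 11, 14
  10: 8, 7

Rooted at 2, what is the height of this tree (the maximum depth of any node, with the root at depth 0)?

The longest root-to-leaf path is 2 → 8 → 10 → 7 → 6 → 5 → 13 → 12 (7 edges).

7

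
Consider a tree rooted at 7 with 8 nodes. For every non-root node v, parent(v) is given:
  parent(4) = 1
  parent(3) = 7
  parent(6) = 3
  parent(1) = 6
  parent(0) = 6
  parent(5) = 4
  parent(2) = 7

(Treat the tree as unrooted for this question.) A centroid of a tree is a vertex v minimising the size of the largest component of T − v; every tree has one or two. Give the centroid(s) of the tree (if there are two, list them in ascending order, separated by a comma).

Removing 6 splits the tree into components of sizes 3, 3, 1; the largest is 3 ≤ ⌊8/2⌋ = 4.
Every other node leaves some component of size > 4, so the centroid is unique.

6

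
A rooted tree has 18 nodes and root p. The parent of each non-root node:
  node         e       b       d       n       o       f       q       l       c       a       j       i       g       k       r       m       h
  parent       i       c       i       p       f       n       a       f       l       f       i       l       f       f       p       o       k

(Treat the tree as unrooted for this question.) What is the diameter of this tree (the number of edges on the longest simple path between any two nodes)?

6

Starting from j, a farthest node is r at distance 6.
One longest path: j - i - l - f - n - p - r.
So the diameter is 6.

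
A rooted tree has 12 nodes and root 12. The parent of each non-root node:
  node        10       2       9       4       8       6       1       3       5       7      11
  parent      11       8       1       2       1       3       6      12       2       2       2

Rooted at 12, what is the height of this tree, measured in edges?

7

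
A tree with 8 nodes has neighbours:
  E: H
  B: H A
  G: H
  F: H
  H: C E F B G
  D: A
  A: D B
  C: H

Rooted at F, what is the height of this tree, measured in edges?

D sits deepest: F – H – B – A – D — 4 edges from the root.

4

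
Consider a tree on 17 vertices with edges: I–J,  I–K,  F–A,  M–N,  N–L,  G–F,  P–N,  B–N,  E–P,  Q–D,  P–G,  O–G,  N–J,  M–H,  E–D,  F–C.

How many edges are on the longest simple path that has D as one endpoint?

A farthest node from D is K.
The path D-E-P-N-J-I-K has 6 edges.

6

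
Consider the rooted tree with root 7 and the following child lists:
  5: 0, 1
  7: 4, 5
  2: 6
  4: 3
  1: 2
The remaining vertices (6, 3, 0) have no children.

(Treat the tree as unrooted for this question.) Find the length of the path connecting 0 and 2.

0–5–1–2: 3 edges.

3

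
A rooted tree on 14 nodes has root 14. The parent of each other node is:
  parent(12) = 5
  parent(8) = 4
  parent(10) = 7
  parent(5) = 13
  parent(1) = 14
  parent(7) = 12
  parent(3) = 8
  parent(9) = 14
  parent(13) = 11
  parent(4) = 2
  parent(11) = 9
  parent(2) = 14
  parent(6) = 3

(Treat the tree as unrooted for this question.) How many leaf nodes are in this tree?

3

The leaves are 1, 6, 10.
That is 3 leaves.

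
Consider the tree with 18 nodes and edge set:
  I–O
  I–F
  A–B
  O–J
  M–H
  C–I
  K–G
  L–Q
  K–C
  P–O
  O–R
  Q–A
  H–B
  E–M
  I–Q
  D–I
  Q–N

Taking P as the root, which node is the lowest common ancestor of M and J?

O

M's ancestor chain is M, H, B, A, Q, I, O, P and J's is J, O, P; they first meet at O.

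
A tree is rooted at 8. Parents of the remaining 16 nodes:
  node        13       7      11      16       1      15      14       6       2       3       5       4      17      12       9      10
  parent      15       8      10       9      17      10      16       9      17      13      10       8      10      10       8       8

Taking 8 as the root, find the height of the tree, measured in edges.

4

The longest root-to-leaf path is 8–10–15–13–3 (4 edges).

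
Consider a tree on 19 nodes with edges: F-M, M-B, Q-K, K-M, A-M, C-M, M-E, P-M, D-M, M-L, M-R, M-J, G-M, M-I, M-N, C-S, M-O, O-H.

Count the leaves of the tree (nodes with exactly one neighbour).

15

The leaves are A, B, D, E, F, G, H, I, J, L, N, P, Q, R, S.
That is 15 leaves.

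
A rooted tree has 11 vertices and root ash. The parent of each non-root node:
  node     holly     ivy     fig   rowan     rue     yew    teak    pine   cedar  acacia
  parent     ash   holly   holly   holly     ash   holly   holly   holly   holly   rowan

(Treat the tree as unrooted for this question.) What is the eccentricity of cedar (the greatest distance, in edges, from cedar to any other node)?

The node farthest from cedar is rue (acacia also at distance 3), via cedar–holly–ash–rue — 3 edges.

3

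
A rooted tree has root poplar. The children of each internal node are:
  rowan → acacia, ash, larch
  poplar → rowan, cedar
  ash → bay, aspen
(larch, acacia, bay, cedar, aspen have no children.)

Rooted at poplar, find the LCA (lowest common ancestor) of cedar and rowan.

poplar

Path cedar→root: cedar poplar; path rowan→root: rowan poplar.
First common node: poplar.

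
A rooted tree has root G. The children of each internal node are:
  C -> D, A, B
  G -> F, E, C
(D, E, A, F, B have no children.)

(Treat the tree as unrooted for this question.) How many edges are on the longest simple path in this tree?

3

Starting from D, a farthest node is E at distance 3.
One longest path: D – C – G – E.
So the diameter is 3.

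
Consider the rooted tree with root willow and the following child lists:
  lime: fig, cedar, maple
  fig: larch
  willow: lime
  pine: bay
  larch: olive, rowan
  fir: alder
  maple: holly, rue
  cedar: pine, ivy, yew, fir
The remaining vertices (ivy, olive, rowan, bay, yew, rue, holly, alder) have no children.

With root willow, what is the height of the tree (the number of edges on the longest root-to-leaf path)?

4

olive sits deepest: willow–lime–fig–larch–olive — 4 edges from the root.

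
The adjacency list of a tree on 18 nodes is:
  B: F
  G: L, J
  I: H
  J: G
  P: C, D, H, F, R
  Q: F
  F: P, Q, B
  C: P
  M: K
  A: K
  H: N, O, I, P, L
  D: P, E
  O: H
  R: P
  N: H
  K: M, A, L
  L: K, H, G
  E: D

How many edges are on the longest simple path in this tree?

6

A longest path is E-D-P-H-L-G-J, with 6 edges.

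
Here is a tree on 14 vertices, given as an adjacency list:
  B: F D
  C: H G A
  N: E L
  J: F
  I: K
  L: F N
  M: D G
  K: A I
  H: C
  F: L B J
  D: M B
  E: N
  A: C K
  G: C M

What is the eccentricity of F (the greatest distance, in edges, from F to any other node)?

A farthest node from F is I.
The path F-B-D-M-G-C-A-K-I has 8 edges.

8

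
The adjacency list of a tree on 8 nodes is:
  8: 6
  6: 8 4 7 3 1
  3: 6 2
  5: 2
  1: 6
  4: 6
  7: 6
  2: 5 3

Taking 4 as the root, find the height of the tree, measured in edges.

4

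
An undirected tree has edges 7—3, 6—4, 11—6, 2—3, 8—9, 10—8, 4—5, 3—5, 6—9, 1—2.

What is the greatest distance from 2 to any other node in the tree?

7

The node farthest from 2 is 10, via 2–3–5–4–6–9–8–10 — 7 edges.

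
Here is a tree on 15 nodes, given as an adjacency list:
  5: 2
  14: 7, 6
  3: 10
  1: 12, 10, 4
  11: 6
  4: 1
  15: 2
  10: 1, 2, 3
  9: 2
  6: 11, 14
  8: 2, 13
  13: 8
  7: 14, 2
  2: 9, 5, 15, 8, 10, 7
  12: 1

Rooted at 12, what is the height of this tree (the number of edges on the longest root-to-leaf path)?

A deepest node is 11, reached by 12-1-10-2-7-14-6-11.
That path has 7 edges, so the height is 7.

7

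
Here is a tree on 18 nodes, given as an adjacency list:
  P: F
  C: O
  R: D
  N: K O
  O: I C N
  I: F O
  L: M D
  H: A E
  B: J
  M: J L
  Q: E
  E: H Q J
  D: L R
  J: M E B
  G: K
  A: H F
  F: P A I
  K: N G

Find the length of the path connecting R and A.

7

The path is R – D – L – M – J – E – H – A, which has 7 edges.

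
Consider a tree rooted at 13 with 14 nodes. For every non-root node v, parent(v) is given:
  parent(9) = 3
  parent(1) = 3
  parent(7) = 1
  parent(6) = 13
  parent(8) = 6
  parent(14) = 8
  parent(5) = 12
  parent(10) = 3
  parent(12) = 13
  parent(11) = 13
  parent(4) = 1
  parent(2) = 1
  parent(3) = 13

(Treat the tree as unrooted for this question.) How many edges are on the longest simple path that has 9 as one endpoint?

Distances from 9 peak at 5, attained at 14.
9-3-13-6-8-14

5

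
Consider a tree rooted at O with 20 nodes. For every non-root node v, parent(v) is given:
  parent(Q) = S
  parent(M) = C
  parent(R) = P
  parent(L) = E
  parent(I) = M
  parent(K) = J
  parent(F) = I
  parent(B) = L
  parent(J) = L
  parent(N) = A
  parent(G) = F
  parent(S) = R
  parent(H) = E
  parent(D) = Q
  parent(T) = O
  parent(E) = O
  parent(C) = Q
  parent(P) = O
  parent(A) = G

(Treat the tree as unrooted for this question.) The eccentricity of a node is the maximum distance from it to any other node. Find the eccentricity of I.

A farthest node from I is K.
The path I–M–C–Q–S–R–P–O–E–L–J–K has 11 edges.

11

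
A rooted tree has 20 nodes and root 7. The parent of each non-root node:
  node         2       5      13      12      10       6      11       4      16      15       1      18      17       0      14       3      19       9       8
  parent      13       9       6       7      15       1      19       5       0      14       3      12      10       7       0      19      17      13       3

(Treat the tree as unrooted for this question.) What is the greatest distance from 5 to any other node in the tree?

14

Distances from 5 peak at 14, attained at 18.
5-9-13-6-1-3-19-17-10-15-14-0-7-12-18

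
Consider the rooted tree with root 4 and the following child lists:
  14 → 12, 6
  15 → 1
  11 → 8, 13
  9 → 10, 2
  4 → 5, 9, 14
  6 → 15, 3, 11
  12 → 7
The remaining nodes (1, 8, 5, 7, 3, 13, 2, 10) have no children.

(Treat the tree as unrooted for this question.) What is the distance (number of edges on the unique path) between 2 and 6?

4

Walking from 2: 2–9–4–14–6. Length 4.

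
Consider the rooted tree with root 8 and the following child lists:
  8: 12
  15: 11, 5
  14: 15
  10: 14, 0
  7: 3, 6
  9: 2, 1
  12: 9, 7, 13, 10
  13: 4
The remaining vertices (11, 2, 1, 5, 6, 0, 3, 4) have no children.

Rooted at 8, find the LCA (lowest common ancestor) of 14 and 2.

12

14's ancestor chain is 14, 10, 12, 8 and 2's is 2, 9, 12, 8; they first meet at 12.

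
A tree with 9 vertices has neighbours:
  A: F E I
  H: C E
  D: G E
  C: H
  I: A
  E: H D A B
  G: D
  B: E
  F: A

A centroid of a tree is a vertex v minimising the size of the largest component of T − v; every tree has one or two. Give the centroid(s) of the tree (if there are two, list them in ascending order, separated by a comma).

E

Delete E: the remaining components have sizes 3, 2, 2, 1. Max 3 ≤ 4, so E is a centroid.
No neighbour of E does as well, so E is the unique centroid.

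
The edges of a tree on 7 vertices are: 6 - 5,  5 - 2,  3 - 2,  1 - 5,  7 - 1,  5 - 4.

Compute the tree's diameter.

Starting from 3, a farthest node is 7 at distance 4.
One longest path: 3 – 2 – 5 – 1 – 7.
So the diameter is 4.

4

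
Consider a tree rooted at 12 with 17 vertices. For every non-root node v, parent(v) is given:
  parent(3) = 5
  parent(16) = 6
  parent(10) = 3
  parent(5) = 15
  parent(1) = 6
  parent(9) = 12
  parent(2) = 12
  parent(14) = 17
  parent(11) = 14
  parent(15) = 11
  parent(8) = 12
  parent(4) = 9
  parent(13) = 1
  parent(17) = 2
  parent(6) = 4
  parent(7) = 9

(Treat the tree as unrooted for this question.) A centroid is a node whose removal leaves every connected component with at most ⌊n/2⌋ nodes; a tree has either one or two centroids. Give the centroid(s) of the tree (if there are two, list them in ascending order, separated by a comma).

12

If 12 is removed the pieces have sizes 8, 7, 1, all ≤ ⌊17/2⌋ = 8.
No neighbour of 12 does as well, so 12 is the unique centroid.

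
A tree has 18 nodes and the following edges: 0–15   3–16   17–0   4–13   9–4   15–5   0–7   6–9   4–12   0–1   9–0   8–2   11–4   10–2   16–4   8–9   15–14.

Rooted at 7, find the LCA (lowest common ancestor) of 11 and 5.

11's ancestor chain is 11, 4, 9, 0, 7 and 5's is 5, 15, 0, 7; they first meet at 0.

0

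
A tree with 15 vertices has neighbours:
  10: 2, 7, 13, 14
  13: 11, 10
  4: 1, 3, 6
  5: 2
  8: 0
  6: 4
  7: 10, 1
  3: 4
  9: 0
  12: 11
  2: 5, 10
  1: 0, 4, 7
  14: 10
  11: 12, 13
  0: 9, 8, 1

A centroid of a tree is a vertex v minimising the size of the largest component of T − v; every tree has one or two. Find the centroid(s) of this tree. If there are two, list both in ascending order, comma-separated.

7

Removing 7 splits the tree into components of sizes 7, 7; the largest is 7 ≤ ⌊15/2⌋ = 7.
Every other node leaves some component of size > 7, so the centroid is unique.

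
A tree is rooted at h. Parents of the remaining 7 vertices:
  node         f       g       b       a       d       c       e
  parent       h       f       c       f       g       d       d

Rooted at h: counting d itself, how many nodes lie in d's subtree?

d's subtree: {d, c, e, b}, size 4.

4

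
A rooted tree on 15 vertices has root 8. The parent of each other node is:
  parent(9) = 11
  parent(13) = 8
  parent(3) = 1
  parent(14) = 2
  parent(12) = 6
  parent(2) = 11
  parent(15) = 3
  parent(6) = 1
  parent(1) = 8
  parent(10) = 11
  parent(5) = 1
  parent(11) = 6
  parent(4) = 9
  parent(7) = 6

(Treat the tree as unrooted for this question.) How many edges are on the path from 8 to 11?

8 – 1 – 6 – 11: 3 edges.

3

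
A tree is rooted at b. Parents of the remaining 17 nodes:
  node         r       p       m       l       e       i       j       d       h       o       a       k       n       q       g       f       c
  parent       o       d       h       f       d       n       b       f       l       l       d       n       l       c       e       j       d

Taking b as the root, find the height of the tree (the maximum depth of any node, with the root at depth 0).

The longest root-to-leaf path is b – j – f – d – c – q (5 edges).

5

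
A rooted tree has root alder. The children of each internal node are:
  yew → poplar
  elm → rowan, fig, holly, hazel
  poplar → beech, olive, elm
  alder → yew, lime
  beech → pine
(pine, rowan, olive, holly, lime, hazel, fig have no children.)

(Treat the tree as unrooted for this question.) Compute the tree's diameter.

A longest path is lime - alder - yew - poplar - beech - pine, with 5 edges.

5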